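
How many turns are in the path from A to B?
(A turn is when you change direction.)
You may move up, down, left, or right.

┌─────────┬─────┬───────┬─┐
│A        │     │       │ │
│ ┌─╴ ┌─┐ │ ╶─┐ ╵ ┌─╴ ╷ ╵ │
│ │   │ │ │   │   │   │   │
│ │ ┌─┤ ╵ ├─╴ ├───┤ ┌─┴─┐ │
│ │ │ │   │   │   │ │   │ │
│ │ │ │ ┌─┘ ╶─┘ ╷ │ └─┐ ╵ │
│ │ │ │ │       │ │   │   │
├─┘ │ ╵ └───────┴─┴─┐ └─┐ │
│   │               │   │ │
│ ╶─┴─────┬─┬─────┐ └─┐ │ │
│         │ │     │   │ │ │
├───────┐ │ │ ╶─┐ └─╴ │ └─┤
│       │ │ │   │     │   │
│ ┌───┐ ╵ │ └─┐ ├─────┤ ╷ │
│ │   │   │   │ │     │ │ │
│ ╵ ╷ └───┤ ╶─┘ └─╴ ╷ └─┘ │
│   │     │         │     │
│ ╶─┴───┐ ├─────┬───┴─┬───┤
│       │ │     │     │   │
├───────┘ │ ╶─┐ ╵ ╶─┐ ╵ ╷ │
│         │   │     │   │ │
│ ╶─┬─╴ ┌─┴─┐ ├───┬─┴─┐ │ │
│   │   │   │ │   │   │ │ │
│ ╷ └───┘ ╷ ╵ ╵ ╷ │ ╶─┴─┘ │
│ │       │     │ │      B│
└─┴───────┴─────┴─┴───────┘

Directions: right, right, down, left, down, down, down, left, down, right, right, right, right, down, down, left, up, left, left, left, down, down, right, up, right, down, right, right, down, down, left, left, left, left, down, right, down, right, right, right, up, right, down, right, up, up, left, up, right, right, down, right, up, right, right, down, right, up, right, down, down, down
Number of turns: 39

Solution:

┌─────────┬─────┬───────┬─┐
│A → ↓    │     │       │ │
│ ┌─╴ ┌─┐ │ ╶─┐ ╵ ┌─╴ ╷ ╵ │
│ │↓ ↲│ │ │   │   │   │   │
│ │ ┌─┤ ╵ ├─╴ ├───┤ ┌─┴─┐ │
│ │↓│ │   │   │   │ │   │ │
│ │ │ │ ┌─┘ ╶─┘ ╷ │ └─┐ ╵ │
│ │↓│ │ │       │ │   │   │
├─┘ │ ╵ └───────┴─┴─┐ └─┐ │
│↓ ↲│               │   │ │
│ ╶─┴─────┬─┬─────┐ └─┐ │ │
│↳ → → → ↓│ │     │   │ │ │
├───────┐ │ │ ╶─┐ └─╴ │ └─┤
│↓ ← ← ↰│↓│ │   │     │   │
│ ┌───┐ ╵ │ └─┐ ├─────┤ ╷ │
│↓│↱ ↓│↑ ↲│   │ │     │ │ │
│ ╵ ╷ └───┤ ╶─┘ └─╴ ╷ └─┘ │
│↳ ↑│↳ → ↓│         │     │
│ ╶─┴───┐ ├─────┬───┴─┬───┤
│       │↓│↱ → ↓│↱ → ↓│↱ ↓│
├───────┘ │ ╶─┐ ╵ ╶─┐ ╵ ╷ │
│↓ ← ← ← ↲│↑ ↰│↳ ↑  │↳ ↑│↓│
│ ╶─┬─╴ ┌─┴─┐ ├───┬─┴─┐ │ │
│↳ ↓│   │↱ ↓│↑│   │   │ │↓│
│ ╷ └───┘ ╷ ╵ ╵ ╷ │ ╶─┴─┘ │
│ │↳ → → ↑│↳ ↑  │ │      B│
└─┴───────┴─────┴─┴───────┘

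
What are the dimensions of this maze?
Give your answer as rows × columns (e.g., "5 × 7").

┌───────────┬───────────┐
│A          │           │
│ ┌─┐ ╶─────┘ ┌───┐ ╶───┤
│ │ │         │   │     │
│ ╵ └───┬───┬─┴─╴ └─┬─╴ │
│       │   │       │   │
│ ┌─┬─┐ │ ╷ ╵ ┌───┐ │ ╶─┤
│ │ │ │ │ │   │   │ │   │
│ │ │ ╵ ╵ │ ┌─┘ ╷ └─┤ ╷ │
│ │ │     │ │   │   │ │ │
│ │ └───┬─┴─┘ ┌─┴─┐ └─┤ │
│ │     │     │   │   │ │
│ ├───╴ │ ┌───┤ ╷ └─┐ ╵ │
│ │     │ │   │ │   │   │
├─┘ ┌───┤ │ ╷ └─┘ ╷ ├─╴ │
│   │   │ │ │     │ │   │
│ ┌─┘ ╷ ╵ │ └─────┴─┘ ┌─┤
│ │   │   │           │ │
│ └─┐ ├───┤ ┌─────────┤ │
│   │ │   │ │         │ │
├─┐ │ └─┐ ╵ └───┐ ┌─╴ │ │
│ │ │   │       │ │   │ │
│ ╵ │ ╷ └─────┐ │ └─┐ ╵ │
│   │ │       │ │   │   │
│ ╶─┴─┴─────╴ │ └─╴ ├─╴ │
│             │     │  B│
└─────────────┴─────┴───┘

Counting the maze dimensions:
Rows (vertical): 13
Columns (horizontal): 12
Dimensions: 13 × 12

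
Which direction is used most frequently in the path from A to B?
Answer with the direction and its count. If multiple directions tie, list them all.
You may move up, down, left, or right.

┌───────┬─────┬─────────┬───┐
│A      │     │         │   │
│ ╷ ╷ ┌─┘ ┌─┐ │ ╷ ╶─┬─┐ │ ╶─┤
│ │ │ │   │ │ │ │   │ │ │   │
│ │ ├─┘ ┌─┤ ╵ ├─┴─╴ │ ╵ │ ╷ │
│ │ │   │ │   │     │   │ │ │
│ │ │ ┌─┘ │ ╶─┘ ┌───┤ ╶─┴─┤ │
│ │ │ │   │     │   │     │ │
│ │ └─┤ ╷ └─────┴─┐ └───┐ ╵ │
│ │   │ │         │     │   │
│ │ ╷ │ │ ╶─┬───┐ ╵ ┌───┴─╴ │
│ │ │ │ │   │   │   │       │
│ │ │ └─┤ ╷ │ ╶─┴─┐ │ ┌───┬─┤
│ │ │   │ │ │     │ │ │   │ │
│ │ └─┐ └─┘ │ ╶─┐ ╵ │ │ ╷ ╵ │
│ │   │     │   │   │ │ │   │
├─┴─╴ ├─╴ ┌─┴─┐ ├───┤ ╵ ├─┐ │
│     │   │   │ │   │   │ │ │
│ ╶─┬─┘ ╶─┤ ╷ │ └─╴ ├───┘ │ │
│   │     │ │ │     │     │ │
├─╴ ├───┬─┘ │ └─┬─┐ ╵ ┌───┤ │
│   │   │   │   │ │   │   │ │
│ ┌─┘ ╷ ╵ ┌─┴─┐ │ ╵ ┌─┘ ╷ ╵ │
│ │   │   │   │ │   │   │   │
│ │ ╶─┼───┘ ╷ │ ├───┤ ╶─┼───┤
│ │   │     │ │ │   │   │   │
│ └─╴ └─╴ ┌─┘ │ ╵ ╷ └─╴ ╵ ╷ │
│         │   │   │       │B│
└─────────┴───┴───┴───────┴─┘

Directions: right, down, down, down, down, down, down, down, right, down, left, left, down, right, down, left, down, down, down, right, right, up, left, up, right, up, right, down, right, up, right, up, up, right, down, down, right, down, down, down, right, up, right, down, right, right, right, up, right, down
Counts: {'right': 17, 'down': 21, 'left': 4, 'up': 8}
Most common: down (21 times)

Solution:

┌───────┬─────┬─────────┬───┐
│A ↓    │     │         │   │
│ ╷ ╷ ┌─┘ ┌─┐ │ ╷ ╶─┬─┐ │ ╶─┤
│ │↓│ │   │ │ │ │   │ │ │   │
│ │ ├─┘ ┌─┤ ╵ ├─┴─╴ │ ╵ │ ╷ │
│ │↓│   │ │   │     │   │ │ │
│ │ │ ┌─┘ │ ╶─┘ ┌───┤ ╶─┴─┤ │
│ │↓│ │   │     │   │     │ │
│ │ └─┤ ╷ └─────┴─┐ └───┐ ╵ │
│ │↓  │ │         │     │   │
│ │ ╷ │ │ ╶─┬───┐ ╵ ┌───┴─╴ │
│ │↓│ │ │   │   │   │       │
│ │ │ └─┤ ╷ │ ╶─┴─┐ │ ┌───┬─┤
│ │↓│   │ │ │     │ │ │   │ │
│ │ └─┐ └─┘ │ ╶─┐ ╵ │ │ ╷ ╵ │
│ │↳ ↓│     │   │   │ │ │   │
├─┴─╴ ├─╴ ┌─┴─┐ ├───┤ ╵ ├─┐ │
│↓ ← ↲│   │↱ ↓│ │   │   │ │ │
│ ╶─┬─┘ ╶─┤ ╷ │ └─╴ ├───┘ │ │
│↳ ↓│     │↑│↓│     │     │ │
├─╴ ├───┬─┘ │ └─┬─┐ ╵ ┌───┤ │
│↓ ↲│↱ ↓│↱ ↑│↳ ↓│ │   │   │ │
│ ┌─┘ ╷ ╵ ┌─┴─┐ │ ╵ ┌─┘ ╷ ╵ │
│↓│↱ ↑│↳ ↑│   │↓│   │   │   │
│ │ ╶─┼───┘ ╷ │ ├───┤ ╶─┼───┤
│↓│↑ ↰│     │ │↓│↱ ↓│   │↱ ↓│
│ └─╴ └─╴ ┌─┘ │ ╵ ╷ └─╴ ╵ ╷ │
│↳ → ↑    │   │↳ ↑│↳ → → ↑│B│
└─────────┴───┴───┴───────┴─┘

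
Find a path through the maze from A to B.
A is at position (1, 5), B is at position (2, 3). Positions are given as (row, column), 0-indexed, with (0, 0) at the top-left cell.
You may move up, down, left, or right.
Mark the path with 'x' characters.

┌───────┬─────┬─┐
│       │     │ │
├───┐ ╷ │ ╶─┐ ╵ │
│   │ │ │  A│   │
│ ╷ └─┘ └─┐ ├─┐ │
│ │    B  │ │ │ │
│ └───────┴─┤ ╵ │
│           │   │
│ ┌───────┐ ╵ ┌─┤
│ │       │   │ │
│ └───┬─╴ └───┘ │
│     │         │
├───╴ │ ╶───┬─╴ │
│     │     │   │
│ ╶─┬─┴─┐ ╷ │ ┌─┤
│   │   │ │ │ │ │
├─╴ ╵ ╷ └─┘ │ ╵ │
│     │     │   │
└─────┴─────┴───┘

Finding the shortest path from (1, 5) to (2, 3):
Path length: 23 steps
Directions: left → up → right → right → down → right → down → down → left → down → left → up → left → left → left → left → left → up → up → right → down → right → right

Solution:

┌───────┬─────┬─┐
│       │x x x│ │
├───┐ ╷ │ ╶─┐ ╵ │
│x x│ │ │x A│x x│
│ ╷ └─┘ └─┐ ├─┐ │
│x│x x B  │ │ │x│
│ └───────┴─┤ ╵ │
│x x x x x x│x x│
│ ┌───────┐ ╵ ┌─┤
│ │       │x x│ │
│ └───┬─╴ └───┘ │
│     │         │
├───╴ │ ╶───┬─╴ │
│     │     │   │
│ ╶─┬─┴─┐ ╷ │ ┌─┤
│   │   │ │ │ │ │
├─╴ ╵ ╷ └─┘ │ ╵ │
│     │     │   │
└─────┴─────┴───┘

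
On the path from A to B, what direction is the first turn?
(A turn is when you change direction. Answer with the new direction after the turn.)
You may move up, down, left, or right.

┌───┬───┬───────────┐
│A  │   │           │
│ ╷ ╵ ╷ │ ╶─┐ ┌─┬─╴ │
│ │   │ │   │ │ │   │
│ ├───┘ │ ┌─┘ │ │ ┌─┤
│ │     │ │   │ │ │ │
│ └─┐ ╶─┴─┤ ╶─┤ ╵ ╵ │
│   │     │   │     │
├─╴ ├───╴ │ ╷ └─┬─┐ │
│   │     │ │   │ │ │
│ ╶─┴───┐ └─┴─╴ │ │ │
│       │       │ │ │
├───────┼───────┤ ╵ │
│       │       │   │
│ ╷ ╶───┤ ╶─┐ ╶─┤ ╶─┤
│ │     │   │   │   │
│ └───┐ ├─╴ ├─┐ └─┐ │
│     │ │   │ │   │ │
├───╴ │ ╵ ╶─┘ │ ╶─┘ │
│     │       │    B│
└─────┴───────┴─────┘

Directions: right, down, right, up, right, down, down, left, down, right, right, down, down, right, right, right, up, left, up, left, up, right, up, up, right, right, right, down, left, down, down, right, down, down, down, left, down, right, down, down
First turn direction: down

Solution:

┌───┬───┬───────────┐
│A ↓│↱ ↓│    ↱ → → ↓│
│ ╷ ╵ ╷ │ ╶─┐ ┌─┬─╴ │
│ │↳ ↑│↓│   │↑│ │↓ ↲│
│ ├───┘ │ ┌─┘ │ │ ┌─┤
│ │  ↓ ↲│ │↱ ↑│ │↓│ │
│ └─┐ ╶─┴─┤ ╶─┤ ╵ ╵ │
│   │↳ → ↓│↑ ↰│  ↳ ↓│
├─╴ ├───╴ │ ╷ └─┬─┐ │
│   │    ↓│ │↑ ↰│ │↓│
│ ╶─┴───┐ └─┴─╴ │ │ │
│       │↳ → → ↑│ │↓│
├───────┼───────┤ ╵ │
│       │       │↓ ↲│
│ ╷ ╶───┤ ╶─┐ ╶─┤ ╶─┤
│ │     │   │   │↳ ↓│
│ └───┐ ├─╴ ├─┐ └─┐ │
│     │ │   │ │   │↓│
├───╴ │ ╵ ╶─┘ │ ╶─┘ │
│     │       │    B│
└─────┴───────┴─────┘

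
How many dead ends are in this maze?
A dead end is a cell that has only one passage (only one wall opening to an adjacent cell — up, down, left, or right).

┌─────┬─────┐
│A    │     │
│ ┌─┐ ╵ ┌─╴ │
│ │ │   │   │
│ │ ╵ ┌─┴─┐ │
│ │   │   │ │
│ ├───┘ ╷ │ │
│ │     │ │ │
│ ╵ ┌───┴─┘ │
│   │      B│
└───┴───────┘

Checking each cell for number of passages:

Dead ends found at positions:
  (1, 1)
  (1, 4)
  (3, 4)
  (4, 2)
Total dead ends: 4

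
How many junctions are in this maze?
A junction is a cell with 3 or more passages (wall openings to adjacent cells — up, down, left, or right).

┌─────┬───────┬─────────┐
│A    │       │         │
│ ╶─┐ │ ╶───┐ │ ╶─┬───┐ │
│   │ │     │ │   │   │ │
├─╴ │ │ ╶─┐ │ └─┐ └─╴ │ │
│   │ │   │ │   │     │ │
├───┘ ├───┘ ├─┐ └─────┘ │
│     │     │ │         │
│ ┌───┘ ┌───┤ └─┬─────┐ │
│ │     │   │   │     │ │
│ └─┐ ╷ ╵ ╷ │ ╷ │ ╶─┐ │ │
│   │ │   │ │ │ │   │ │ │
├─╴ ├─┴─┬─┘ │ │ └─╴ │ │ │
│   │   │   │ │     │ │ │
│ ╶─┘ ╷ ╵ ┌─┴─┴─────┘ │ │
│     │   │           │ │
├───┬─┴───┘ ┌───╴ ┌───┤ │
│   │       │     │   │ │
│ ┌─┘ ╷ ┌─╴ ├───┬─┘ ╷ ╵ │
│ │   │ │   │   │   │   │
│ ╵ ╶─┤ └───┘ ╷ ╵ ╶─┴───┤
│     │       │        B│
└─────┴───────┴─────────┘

Checking each cell for number of passages:

Junctions found (3+ passages):
  (1, 3): 3 passages
  (3, 11): 3 passages
  (4, 2): 3 passages
  (4, 3): 3 passages
  (4, 6): 3 passages
  (7, 8): 3 passages
  (8, 3): 3 passages
  (8, 5): 3 passages
  (10, 1): 3 passages
  (10, 8): 3 passages
Total junctions: 10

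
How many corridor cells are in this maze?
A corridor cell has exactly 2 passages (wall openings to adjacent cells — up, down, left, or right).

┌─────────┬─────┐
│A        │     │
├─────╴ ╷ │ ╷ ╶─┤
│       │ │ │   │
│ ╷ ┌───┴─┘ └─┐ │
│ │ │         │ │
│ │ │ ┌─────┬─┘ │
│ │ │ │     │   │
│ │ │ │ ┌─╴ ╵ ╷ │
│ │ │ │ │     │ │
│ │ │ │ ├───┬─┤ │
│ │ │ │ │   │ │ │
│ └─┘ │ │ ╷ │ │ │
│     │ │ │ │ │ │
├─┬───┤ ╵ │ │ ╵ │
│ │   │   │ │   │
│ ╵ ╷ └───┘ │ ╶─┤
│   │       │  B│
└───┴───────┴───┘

Counting cells with exactly 2 passages:
Total corridor cells: 56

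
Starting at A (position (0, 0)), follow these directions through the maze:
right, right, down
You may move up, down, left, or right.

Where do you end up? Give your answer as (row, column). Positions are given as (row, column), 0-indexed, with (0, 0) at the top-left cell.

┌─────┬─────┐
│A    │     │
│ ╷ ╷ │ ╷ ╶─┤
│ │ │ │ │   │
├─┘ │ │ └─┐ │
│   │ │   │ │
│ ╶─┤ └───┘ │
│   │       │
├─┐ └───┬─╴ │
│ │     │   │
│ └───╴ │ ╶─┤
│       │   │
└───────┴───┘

Following directions step by step:
Start: (0, 0)
  right: (0, 0) → (0, 1)
  right: (0, 1) → (0, 2)
  down: (0, 2) → (1, 2)
Final position: (1, 2)

Path taken:

┌─────┬─────┐
│A → ↓│     │
│ ╷ ╷ │ ╷ ╶─┤
│ │ │B│ │   │
├─┘ │ │ └─┐ │
│   │ │   │ │
│ ╶─┤ └───┘ │
│   │       │
├─┐ └───┬─╴ │
│ │     │   │
│ └───╴ │ ╶─┤
│       │   │
└───────┴───┘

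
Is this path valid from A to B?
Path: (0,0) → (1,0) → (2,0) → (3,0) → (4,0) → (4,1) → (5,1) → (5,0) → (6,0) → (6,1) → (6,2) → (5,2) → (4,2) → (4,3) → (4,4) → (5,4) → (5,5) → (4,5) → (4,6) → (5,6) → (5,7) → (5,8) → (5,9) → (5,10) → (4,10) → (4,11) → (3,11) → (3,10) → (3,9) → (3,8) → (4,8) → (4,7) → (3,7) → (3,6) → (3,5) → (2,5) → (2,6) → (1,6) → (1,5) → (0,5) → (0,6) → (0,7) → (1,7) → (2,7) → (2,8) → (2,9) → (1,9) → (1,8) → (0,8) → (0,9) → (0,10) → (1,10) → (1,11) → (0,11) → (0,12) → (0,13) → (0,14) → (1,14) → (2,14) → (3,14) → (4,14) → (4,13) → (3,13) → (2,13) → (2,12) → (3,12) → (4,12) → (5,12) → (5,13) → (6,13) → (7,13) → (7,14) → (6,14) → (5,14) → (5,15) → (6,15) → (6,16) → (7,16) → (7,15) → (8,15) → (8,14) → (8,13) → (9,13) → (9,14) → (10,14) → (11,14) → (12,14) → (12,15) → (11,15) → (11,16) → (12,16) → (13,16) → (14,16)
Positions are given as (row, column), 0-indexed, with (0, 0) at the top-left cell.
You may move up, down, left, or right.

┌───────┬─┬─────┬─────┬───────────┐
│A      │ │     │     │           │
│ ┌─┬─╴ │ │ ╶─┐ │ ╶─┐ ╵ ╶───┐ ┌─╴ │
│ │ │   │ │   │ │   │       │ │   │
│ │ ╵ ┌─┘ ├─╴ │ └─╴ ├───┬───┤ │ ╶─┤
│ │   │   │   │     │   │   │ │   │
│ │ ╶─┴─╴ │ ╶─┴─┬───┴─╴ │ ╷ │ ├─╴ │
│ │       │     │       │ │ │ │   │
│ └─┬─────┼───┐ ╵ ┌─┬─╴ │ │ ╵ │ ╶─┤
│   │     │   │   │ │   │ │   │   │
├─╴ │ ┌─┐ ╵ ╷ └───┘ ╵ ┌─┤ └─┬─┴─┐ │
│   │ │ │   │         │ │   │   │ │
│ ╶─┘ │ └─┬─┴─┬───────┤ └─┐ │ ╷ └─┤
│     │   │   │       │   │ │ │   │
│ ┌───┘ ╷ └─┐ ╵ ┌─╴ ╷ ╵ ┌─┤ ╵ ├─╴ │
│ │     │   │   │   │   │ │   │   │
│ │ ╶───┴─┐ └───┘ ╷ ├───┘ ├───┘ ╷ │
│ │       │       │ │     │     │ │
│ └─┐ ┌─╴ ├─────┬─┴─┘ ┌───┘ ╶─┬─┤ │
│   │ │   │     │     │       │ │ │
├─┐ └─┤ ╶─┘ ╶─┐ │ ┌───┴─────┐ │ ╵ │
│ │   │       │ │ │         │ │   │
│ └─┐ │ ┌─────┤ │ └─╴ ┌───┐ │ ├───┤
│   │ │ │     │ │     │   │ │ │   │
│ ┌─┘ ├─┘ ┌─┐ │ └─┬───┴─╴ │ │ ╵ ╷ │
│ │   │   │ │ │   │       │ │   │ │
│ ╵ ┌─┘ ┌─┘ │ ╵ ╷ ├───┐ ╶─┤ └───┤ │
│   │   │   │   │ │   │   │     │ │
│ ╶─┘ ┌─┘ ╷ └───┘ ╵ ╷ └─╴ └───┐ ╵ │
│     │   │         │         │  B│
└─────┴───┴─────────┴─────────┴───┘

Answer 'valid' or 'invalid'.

Checking path validity:
Result: All consecutive moves are passable.

valid

Correct solution:

┌───────┬─┬─────┬─────┬───────────┐
│A      │ │↱ → ↓│↱ → ↓│↱ → → ↓    │
│ ┌─┬─╴ │ │ ╶─┐ │ ╶─┐ ╵ ╶───┐ ┌─╴ │
│↓│ │   │ │↑ ↰│↓│↑ ↰│↳ ↑    │↓│   │
│ │ ╵ ┌─┘ ├─╴ │ └─╴ ├───┬───┤ │ ╶─┤
│↓│   │   │↱ ↑│↳ → ↑│   │↓ ↰│↓│   │
│ │ ╶─┴─╴ │ ╶─┴─┬───┴─╴ │ ╷ │ ├─╴ │
│↓│       │↑ ← ↰│↓ ← ← ↰│↓│↑│↓│   │
│ └─┬─────┼───┐ ╵ ┌─┬─╴ │ │ ╵ │ ╶─┤
│↳ ↓│↱ → ↓│↱ ↓│↑ ↲│ │↱ ↑│↓│↑ ↲│   │
├─╴ │ ┌─┐ ╵ ╷ └───┘ ╵ ┌─┤ └─┬─┴─┐ │
│↓ ↲│↑│ │↳ ↑│↳ → → → ↑│ │↳ ↓│↱ ↓│ │
│ ╶─┘ │ └─┬─┴─┬───────┤ └─┐ │ ╷ └─┤
│↳ → ↑│   │   │       │   │↓│↑│↳ ↓│
│ ┌───┘ ╷ └─┐ ╵ ┌─╴ ╷ ╵ ┌─┤ ╵ ├─╴ │
│ │     │   │   │   │   │ │↳ ↑│↓ ↲│
│ │ ╶───┴─┐ └───┘ ╷ ├───┘ ├───┘ ╷ │
│ │       │       │ │     │↓ ← ↲│ │
│ └─┐ ┌─╴ ├─────┬─┴─┘ ┌───┘ ╶─┬─┤ │
│   │ │   │     │     │    ↳ ↓│ │ │
├─┐ └─┤ ╶─┘ ╶─┐ │ ┌───┴─────┐ │ ╵ │
│ │   │       │ │ │         │↓│   │
│ └─┐ │ ┌─────┤ │ └─╴ ┌───┐ │ ├───┤
│   │ │ │     │ │     │   │ │↓│↱ ↓│
│ ┌─┘ ├─┘ ┌─┐ │ └─┬───┴─╴ │ │ ╵ ╷ │
│ │   │   │ │ │   │       │ │↳ ↑│↓│
│ ╵ ┌─┘ ┌─┘ │ ╵ ╷ ├───┐ ╶─┤ └───┤ │
│   │   │   │   │ │   │   │     │↓│
│ ╶─┘ ┌─┘ ╷ └───┘ ╵ ╷ └─╴ └───┐ ╵ │
│     │   │         │         │  B│
└─────┴───┴─────────┴─────────┴───┘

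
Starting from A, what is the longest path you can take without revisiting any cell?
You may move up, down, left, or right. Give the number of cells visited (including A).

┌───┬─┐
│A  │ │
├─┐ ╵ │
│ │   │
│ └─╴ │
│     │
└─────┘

Finding longest simple path using DFS:
Start: (0, 0)
Longest path visits 8 cells
Path: A → right → down → right → down → left → left → up

Solution:

┌───┬─┐
│A ↓│ │
├─┐ ╵ │
│B│↳ ↓│
│ └─╴ │
│↑ ← ↲│
└─────┘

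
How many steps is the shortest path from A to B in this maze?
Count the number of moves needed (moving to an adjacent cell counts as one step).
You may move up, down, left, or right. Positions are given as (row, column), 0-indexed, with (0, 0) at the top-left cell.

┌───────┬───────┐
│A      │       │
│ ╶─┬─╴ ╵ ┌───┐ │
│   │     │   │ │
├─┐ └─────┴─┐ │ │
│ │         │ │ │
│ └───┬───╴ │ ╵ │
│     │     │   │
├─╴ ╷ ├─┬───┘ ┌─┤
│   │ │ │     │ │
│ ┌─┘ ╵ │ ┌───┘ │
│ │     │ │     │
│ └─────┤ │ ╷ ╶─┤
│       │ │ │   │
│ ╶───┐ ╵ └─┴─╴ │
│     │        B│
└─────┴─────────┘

Using BFS to find shortest path:
Start: (0, 0), End: (7, 7)
Path found:
(0,0) → (0,1) → (0,2) → (0,3) → (1,3) → (1,4) → (0,4) → (0,5) → (0,6) → (0,7) → (1,7) → (2,7) → (3,7) → (3,6) → (4,6) → (4,5) → (4,4) → (5,4) → (6,4) → (7,4) → (7,5) → (7,6) → (7,7)
Number of steps: 22

Solution:

┌───────┬───────┐
│A → → ↓│↱ → → ↓│
│ ╶─┬─╴ ╵ ┌───┐ │
│   │  ↳ ↑│   │↓│
├─┐ └─────┴─┐ │ │
│ │         │ │↓│
│ └───┬───╴ │ ╵ │
│     │     │↓ ↲│
├─╴ ╷ ├─┬───┘ ┌─┤
│   │ │ │↓ ← ↲│ │
│ ┌─┘ ╵ │ ┌───┘ │
│ │     │↓│     │
│ └─────┤ │ ╷ ╶─┤
│       │↓│ │   │
│ ╶───┐ ╵ └─┴─╴ │
│     │  ↳ → → B│
└─────┴─────────┘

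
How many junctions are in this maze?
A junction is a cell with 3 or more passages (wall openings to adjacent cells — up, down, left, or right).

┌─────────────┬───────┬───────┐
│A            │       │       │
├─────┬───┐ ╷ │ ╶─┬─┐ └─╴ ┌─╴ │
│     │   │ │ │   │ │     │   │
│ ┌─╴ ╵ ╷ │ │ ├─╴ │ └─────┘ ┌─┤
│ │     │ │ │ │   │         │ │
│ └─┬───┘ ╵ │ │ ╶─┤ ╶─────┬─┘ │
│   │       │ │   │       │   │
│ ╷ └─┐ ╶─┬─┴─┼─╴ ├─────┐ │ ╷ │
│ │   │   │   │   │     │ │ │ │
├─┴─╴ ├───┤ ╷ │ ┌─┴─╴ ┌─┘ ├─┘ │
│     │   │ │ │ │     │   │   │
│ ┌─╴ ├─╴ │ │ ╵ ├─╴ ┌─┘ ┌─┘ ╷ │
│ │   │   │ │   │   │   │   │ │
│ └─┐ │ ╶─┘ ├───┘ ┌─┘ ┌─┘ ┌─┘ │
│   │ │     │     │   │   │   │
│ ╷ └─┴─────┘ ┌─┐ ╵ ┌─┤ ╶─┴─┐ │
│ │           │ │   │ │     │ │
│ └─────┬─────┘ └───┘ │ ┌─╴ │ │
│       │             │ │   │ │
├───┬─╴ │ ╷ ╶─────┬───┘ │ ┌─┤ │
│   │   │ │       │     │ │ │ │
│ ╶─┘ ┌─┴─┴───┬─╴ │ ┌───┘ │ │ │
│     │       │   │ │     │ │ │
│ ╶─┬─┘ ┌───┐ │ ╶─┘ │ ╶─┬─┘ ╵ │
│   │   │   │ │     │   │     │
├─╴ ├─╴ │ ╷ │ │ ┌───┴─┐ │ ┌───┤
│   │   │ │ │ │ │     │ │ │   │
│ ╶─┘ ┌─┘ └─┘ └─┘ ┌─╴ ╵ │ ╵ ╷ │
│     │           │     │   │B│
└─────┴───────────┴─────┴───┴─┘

Checking each cell for number of passages:

Junctions found (3+ passages):
  (0, 5): 3 passages
  (0, 12): 3 passages
  (2, 2): 3 passages
  (2, 9): 3 passages
  (3, 0): 3 passages
  (3, 3): 3 passages
  (3, 4): 3 passages
  (3, 14): 3 passages
  (4, 10): 3 passages
  (5, 2): 3 passages
  (5, 9): 3 passages
  (5, 14): 3 passages
  (6, 2): 3 passages
  (7, 0): 3 passages
  (7, 8): 3 passages
  (7, 14): 3 passages
  (8, 11): 3 passages
  (9, 5): 3 passages
  (9, 7): 3 passages
  (11, 0): 3 passages
  (12, 3): 3 passages
  (12, 7): 3 passages
  (12, 13): 3 passages
  (14, 4): 3 passages
  (14, 6): 3 passages
  (14, 10): 3 passages
Total junctions: 26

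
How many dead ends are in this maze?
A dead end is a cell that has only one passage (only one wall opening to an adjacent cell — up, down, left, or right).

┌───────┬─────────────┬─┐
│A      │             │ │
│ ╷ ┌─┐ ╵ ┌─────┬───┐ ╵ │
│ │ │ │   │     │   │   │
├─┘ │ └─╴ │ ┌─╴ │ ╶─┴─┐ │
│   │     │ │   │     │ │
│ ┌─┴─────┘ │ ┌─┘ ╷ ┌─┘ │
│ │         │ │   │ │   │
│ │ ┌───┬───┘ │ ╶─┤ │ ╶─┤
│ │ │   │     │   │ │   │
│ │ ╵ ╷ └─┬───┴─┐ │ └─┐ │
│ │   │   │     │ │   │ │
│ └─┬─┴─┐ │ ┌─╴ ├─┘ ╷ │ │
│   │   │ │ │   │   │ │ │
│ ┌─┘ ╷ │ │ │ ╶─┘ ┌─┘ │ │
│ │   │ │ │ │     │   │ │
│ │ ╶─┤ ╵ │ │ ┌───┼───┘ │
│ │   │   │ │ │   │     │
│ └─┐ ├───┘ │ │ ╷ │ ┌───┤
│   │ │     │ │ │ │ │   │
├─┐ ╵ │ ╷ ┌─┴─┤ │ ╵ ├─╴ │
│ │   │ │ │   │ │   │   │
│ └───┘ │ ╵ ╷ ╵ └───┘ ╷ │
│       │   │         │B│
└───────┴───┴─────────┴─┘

Checking each cell for number of passages:

Dead ends found at positions:
  (0, 11)
  (1, 0)
  (1, 2)
  (1, 9)
  (2, 10)
  (4, 4)
  (5, 8)
  (6, 1)
  (7, 9)
  (9, 6)
  (9, 10)
  (10, 0)
  (11, 11)
Total dead ends: 13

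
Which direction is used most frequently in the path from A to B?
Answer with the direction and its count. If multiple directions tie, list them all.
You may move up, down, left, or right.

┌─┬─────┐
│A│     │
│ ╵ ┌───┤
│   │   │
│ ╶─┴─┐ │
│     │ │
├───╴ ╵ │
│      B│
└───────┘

Directions: down, down, right, right, down, right
Counts: {'down': 3, 'right': 3}
Most common: down and right (tied at 3 times each)

Solution:

┌─┬─────┐
│A│     │
│ ╵ ┌───┤
│↓  │   │
│ ╶─┴─┐ │
│↳ → ↓│ │
├───╴ ╵ │
│    ↳ B│
└───────┘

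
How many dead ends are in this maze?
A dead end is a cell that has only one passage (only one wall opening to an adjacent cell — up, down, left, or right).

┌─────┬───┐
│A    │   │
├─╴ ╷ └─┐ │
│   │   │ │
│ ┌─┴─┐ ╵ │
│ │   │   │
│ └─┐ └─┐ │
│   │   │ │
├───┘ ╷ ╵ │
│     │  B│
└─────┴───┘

Checking each cell for number of passages:

Dead ends found at positions:
  (0, 0)
  (0, 3)
  (2, 1)
  (3, 1)
  (4, 0)
Total dead ends: 5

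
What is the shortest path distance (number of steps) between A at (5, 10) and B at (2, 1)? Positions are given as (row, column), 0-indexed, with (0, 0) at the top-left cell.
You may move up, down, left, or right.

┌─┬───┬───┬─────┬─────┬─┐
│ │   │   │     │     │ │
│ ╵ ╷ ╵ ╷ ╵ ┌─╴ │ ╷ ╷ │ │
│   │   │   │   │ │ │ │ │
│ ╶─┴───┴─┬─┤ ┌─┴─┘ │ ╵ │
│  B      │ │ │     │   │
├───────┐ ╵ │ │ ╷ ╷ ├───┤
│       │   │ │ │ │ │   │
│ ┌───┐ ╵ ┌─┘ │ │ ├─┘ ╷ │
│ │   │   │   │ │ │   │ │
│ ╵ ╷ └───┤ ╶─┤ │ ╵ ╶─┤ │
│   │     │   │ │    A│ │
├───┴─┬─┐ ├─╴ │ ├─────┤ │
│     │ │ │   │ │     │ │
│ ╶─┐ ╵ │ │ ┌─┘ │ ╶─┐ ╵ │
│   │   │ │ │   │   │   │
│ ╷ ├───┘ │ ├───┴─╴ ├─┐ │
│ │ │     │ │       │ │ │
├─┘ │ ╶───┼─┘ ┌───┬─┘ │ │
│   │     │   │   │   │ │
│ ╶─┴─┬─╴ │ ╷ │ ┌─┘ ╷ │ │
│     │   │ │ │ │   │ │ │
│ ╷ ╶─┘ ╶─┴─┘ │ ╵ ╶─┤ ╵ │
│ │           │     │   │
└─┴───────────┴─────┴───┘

Finding path from (5, 10) to (2, 1):
Path: (5,10) → (5,9) → (4,9) → (4,10) → (3,10) → (3,11) → (4,11) → (5,11) → (6,11) → (7,11) → (7,10) → (6,10) → (6,9) → (6,8) → (7,8) → (7,9) → (8,9) → (8,8) → (8,7) → (8,6) → (9,6) → (10,6) → (11,6) → (11,5) → (11,4) → (11,3) → (10,3) → (10,4) → (9,4) → (9,3) → (9,2) → (8,2) → (8,3) → (8,4) → (7,4) → (6,4) → (5,4) → (5,3) → (5,2) → (4,2) → (4,1) → (5,1) → (5,0) → (4,0) → (3,0) → (3,1) → (3,2) → (3,3) → (4,3) → (4,4) → (3,4) → (2,4) → (2,3) → (2,2) → (2,1)
Distance: 54 steps

Solution:

┌─┬───┬───┬─────┬─────┬─┐
│ │   │   │     │     │ │
│ ╵ ╷ ╵ ╷ ╵ ┌─╴ │ ╷ ╷ │ │
│   │   │   │   │ │ │ │ │
│ ╶─┴───┴─┬─┤ ┌─┴─┘ │ ╵ │
│  B ← ← ↰│ │ │     │   │
├───────┐ ╵ │ │ ╷ ╷ ├───┤
│↱ → → ↓│↑  │ │ │ │ │↱ ↓│
│ ┌───┐ ╵ ┌─┘ │ │ ├─┘ ╷ │
│↑│↓ ↰│↳ ↑│   │ │ │↱ ↑│↓│
│ ╵ ╷ └───┤ ╶─┤ │ ╵ ╶─┤ │
│↑ ↲│↑ ← ↰│   │ │  ↑ A│↓│
├───┴─┬─┐ ├─╴ │ ├─────┤ │
│     │ │↑│   │ │↓ ← ↰│↓│
│ ╶─┐ ╵ │ │ ┌─┘ │ ╶─┐ ╵ │
│   │   │↑│ │   │↳ ↓│↑ ↲│
│ ╷ ├───┘ │ ├───┴─╴ ├─┐ │
│ │ │↱ → ↑│ │↓ ← ← ↲│ │ │
├─┘ │ ╶───┼─┘ ┌───┬─┘ │ │
│   │↑ ← ↰│  ↓│   │   │ │
│ ╶─┴─┬─╴ │ ╷ │ ┌─┘ ╷ │ │
│     │↱ ↑│ │↓│ │   │ │ │
│ ╷ ╶─┘ ╶─┴─┘ │ ╵ ╶─┤ ╵ │
│ │    ↑ ← ← ↲│     │   │
└─┴───────────┴─────┴───┘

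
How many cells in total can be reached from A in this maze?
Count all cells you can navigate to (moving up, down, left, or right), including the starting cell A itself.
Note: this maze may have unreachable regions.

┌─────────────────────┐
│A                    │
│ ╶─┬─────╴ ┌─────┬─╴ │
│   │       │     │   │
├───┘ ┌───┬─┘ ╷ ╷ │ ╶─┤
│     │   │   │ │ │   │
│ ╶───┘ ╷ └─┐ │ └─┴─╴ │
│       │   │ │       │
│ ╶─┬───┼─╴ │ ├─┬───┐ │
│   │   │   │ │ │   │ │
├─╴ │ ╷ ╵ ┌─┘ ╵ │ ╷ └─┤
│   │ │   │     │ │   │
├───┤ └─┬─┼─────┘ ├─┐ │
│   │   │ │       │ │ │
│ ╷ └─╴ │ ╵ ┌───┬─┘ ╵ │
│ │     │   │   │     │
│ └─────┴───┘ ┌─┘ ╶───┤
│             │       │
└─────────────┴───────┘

Using BFS/flood-fill to find all reachable cells from A:
Maze size: 9 × 11 = 99 total cells
21 cell(s) are walled off and cannot be reached from A.
Reachable cells: 78

Reachable region (· marks reachable cells):

┌─────────────────────┐
│A · · · · · · · · · ·│
│ ╶─┬─────╴ ┌─────┬─╴ │
│· ·│· · · ·│· · ·│· ·│
├───┘ ┌───┬─┘ ╷ ╷ │ ╶─┤
│· · ·│· ·│· ·│·│·│· ·│
│ ╶───┘ ╷ └─┐ │ └─┴─╴ │
│· · · ·│· ·│·│· · · ·│
│ ╶─┬───┼─╴ │ ├─┬───┐ │
│· ·│· ·│· ·│·│·│   │·│
├─╴ │ ╷ ╵ ┌─┘ ╵ │ ╷ └─┤
│· ·│·│· ·│· · ·│ │   │
├───┤ └─┬─┼─────┘ ├─┐ │
│· ·│· ·│ │       │ │ │
│ ╷ └─╴ │ ╵ ┌───┬─┘ ╵ │
│·│· · ·│   │· ·│     │
│ └─────┴───┘ ┌─┘ ╶───┤
│· · · · · · ·│       │
└─────────────┴───────┘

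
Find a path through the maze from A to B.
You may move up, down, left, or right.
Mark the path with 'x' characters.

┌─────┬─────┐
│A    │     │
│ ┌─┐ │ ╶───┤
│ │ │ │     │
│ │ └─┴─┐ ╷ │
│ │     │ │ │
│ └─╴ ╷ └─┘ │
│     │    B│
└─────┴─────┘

Finding the shortest path through the maze:
Path length: 10 steps
Directions: down → down → down → right → right → up → right → down → right → right

Solution:

┌─────┬─────┐
│A    │     │
│ ┌─┐ │ ╶───┤
│x│ │ │     │
│ │ └─┴─┐ ╷ │
│x│  x x│ │ │
│ └─╴ ╷ └─┘ │
│x x x│x x B│
└─────┴─────┘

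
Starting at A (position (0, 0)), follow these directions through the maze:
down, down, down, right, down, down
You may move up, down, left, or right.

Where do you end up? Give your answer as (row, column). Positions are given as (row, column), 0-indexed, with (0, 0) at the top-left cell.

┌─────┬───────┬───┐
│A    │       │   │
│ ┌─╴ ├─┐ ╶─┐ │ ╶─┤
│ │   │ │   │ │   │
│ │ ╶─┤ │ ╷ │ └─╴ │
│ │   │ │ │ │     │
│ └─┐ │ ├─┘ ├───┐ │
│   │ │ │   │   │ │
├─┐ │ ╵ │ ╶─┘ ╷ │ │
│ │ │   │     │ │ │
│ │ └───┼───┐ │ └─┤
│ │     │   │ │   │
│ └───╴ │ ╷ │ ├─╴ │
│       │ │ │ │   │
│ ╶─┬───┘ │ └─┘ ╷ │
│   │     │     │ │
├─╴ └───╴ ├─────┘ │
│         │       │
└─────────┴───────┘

Following directions step by step:
Start: (0, 0)
  down: (0, 0) → (1, 0)
  down: (1, 0) → (2, 0)
  down: (2, 0) → (3, 0)
  right: (3, 0) → (3, 1)
  down: (3, 1) → (4, 1)
  down: (4, 1) → (5, 1)
Final position: (5, 1)

Path taken:

┌─────┬───────┬───┐
│A    │       │   │
│ ┌─╴ ├─┐ ╶─┐ │ ╶─┤
│↓│   │ │   │ │   │
│ │ ╶─┤ │ ╷ │ └─╴ │
│↓│   │ │ │ │     │
│ └─┐ │ ├─┘ ├───┐ │
│↳ ↓│ │ │   │   │ │
├─┐ │ ╵ │ ╶─┘ ╷ │ │
│ │↓│   │     │ │ │
│ │ └───┼───┐ │ └─┤
│ │B    │   │ │   │
│ └───╴ │ ╷ │ ├─╴ │
│       │ │ │ │   │
│ ╶─┬───┘ │ └─┘ ╷ │
│   │     │     │ │
├─╴ └───╴ ├─────┘ │
│         │       │
└─────────┴───────┘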